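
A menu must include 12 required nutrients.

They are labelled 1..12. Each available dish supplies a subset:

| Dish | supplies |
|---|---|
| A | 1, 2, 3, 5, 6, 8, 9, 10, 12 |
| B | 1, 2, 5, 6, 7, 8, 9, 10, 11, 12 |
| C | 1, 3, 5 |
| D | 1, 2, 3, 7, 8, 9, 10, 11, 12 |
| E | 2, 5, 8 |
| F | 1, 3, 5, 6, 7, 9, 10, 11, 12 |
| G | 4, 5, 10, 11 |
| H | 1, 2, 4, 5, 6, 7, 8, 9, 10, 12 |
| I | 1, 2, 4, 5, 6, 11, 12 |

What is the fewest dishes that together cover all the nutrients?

Take {D, I}. Their union is {1, 2, 3, 4, 5, 6, 7, 8, 9, 10, 11, 12}, which is all 12 nutrients.
No single dish has all 12 nutrients (the largest, B, has 10), so 2 is optimal.

2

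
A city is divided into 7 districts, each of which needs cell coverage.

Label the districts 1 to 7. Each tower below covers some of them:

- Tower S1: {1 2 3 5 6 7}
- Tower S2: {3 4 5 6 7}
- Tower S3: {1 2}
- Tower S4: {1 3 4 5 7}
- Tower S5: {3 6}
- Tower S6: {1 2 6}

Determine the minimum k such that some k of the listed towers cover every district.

Take {S1, S2}. Their union is {1, 2, 3, 4, 5, 6, 7}, which is all 7 districts.
No single tower has all 7 districts (the largest, S1, has 6), so 2 is optimal.

2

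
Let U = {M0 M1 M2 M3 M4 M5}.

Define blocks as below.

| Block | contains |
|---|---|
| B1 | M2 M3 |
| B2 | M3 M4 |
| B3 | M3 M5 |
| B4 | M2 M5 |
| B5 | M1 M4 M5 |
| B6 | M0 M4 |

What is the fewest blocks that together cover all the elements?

3

Take {B1, B5, B6}. Their union is {M0, M1, M2, M3, M4, M5}, which is all 6 elements.
Only B6 contains M0, so B6 is forced; the remaining 4 elements need at least 2 more blocks (each remaining block adds at most 2) — so at least 3 blocks are needed, and 3 is optimal.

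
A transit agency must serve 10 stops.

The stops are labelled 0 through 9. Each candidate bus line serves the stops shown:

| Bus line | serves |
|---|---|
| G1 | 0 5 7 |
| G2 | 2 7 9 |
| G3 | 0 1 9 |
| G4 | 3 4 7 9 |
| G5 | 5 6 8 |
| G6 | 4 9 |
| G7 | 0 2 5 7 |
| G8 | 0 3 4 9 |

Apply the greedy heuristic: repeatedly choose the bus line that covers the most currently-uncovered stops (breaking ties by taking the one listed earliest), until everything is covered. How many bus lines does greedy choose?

4

Greedy: pick G4 (covers 4 new) → pick G5 (covers 3 new) → pick G3 (covers 2 new) → pick G2 (covers 1 new). Total picks: 4.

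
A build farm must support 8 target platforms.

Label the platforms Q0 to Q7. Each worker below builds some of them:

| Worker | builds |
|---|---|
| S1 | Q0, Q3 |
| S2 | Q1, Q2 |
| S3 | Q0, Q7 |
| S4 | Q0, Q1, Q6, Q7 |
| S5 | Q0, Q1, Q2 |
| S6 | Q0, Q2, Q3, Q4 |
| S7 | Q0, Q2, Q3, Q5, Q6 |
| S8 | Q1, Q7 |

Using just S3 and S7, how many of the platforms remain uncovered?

2

Union of S3, S7 = {Q0, Q2, Q3, Q5, Q6, Q7}.
Not covered: Q1, Q4 — 2 platforms.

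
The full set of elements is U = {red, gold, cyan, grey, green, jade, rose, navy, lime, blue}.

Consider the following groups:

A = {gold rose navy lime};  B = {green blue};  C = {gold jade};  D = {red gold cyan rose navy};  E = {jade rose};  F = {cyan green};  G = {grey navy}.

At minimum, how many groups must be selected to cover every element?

A, B, C, D, and G cover everything between them: the union {red, gold, cyan, grey, green, jade, rose, navy, lime, blue} is all of U.
No 4 of the 7 groups cover everything (all 35 combinations miss at least one element), so 5 is optimal.

5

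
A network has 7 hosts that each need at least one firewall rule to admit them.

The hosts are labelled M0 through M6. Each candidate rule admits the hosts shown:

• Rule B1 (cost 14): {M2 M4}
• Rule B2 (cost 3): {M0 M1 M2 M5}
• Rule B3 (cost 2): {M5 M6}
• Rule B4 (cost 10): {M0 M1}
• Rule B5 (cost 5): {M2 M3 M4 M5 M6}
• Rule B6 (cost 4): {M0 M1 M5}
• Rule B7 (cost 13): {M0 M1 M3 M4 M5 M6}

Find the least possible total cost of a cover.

8

B2, B5 together cover every host (B2 ∪ B5 = {M0, M1, M2, M3, M4, M5, M6}); total cost 3 + 5 = 8.
No covering selection has total cost below 8.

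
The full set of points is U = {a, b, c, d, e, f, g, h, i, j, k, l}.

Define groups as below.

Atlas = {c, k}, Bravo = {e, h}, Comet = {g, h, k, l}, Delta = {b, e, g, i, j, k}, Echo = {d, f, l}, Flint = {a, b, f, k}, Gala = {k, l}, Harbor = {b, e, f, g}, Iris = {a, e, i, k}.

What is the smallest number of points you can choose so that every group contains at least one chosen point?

The 3 points {d, e, k} hit every group.
The groups Atlas, Bravo, Echo are pairwise disjoint, so any hitting set needs a separate point for each — at least 3. Hence 3 is optimal.

3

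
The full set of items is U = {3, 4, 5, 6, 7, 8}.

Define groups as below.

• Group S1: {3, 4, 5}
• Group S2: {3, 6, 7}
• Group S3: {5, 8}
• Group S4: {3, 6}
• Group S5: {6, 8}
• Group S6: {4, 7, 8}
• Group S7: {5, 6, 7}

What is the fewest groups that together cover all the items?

S1, S6, and S7 cover everything between them: the union {3, 4, 5, 6, 7, 8} is all of U.
No 2 of the 7 groups cover everything (all 21 combinations miss at least one item), so 3 is optimal.

3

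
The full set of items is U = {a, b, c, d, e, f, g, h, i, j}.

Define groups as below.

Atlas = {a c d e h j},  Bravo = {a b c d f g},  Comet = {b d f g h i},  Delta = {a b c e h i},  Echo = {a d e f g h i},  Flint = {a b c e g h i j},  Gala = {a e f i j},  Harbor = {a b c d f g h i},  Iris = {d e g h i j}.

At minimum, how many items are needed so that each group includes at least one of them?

2

The 2 items {a, i} hit every group.
No single item lies in every group, so at least 2 are needed and 2 is optimal.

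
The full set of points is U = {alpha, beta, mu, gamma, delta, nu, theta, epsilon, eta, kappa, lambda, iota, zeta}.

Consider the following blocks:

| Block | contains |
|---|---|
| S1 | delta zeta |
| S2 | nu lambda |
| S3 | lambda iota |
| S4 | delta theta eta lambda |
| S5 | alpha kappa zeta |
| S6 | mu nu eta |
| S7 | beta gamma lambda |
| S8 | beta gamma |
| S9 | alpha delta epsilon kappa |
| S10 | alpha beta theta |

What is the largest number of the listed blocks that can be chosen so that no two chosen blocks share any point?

S1, S3, S6, S8 are pairwise disjoint (S1={delta,zeta}; S3={lambda,iota}; S6={mu,nu,eta}; S8={beta,gamma}).
Every remaining block overlaps one of these, and no 5 of the listed blocks are pairwise disjoint, so 4 is the maximum.

4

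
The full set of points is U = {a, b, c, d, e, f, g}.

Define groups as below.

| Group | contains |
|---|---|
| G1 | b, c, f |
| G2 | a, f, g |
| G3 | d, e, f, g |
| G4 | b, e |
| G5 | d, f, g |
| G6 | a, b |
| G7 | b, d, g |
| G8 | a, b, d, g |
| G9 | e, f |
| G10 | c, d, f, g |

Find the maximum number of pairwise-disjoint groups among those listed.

2

G6, G10 are pairwise disjoint (G6={a,b}; G10={c,d,f,g}).
Every remaining group overlaps one of these, and no 3 of the listed groups are pairwise disjoint, so 2 is the maximum.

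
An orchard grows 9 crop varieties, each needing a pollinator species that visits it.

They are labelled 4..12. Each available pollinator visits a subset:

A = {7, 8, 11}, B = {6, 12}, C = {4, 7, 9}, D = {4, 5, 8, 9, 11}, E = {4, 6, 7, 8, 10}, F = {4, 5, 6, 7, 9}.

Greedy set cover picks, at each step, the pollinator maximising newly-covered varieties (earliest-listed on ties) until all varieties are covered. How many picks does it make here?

Greedy: pick D (covers 5 new) → pick E (covers 3 new) → pick B (covers 1 new). Total picks: 3.

3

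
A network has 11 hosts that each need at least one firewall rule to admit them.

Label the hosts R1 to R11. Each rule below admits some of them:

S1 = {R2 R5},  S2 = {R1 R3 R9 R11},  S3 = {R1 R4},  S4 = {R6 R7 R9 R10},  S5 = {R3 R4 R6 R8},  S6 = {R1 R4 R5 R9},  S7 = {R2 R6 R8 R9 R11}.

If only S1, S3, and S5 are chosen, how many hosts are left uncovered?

Union of S1, S3, S5 = {R1, R2, R3, R4, R5, R6, R8}.
Not covered: R7, R9, R10, R11 — 4 hosts.

4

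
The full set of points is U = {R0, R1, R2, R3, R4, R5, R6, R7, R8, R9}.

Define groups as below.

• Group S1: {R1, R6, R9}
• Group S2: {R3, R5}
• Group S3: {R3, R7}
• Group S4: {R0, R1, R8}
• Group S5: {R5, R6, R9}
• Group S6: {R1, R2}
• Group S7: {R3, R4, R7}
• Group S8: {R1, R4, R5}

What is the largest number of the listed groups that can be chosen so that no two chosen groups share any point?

S4, S5, S7 are pairwise disjoint (S4={R0,R1,R8}; S5={R5,R6,R9}; S7={R3,R4,R7}).
Every remaining group overlaps one of these, and no 4 of the listed groups are pairwise disjoint, so 3 is the maximum.

3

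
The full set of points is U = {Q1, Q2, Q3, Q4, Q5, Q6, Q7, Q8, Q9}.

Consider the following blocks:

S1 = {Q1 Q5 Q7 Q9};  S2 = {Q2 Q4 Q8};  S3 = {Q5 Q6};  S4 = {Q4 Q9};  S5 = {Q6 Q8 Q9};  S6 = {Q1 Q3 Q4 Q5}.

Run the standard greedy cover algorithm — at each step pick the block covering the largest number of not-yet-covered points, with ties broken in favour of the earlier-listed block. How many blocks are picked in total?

Greedy: pick S1 (covers 4 new) → pick S2 (covers 3 new) → pick S3 (covers 1 new) → pick S6 (covers 1 new). Total picks: 4.

4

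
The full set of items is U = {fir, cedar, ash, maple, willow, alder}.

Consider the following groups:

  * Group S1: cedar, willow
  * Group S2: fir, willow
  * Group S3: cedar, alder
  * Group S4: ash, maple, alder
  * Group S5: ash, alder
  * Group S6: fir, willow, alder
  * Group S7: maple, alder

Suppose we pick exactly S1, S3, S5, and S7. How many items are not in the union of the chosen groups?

1

Union of S1, S3, S5, S7 = {cedar, ash, maple, willow, alder}.
Not covered: fir — 1 item.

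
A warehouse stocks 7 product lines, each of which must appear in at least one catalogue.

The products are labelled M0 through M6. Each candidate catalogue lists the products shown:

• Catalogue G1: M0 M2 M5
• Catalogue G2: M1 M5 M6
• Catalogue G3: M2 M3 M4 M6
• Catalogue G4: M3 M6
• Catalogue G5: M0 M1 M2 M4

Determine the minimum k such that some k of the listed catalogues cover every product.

3

Take {G1, G4, G5}. Their union is {M0, M1, M2, M3, M4, M5, M6}, which is all 7 products.
No 2 of the 5 catalogues cover everything (all 10 combinations miss at least one product), so 3 is optimal.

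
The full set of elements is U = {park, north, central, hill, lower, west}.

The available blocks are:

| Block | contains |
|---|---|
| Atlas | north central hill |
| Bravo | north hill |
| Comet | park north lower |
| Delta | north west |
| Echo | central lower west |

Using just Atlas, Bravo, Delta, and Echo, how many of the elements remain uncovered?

1

Union of Atlas, Bravo, Delta, Echo = {north, central, hill, lower, west}.
Not covered: park — 1 element.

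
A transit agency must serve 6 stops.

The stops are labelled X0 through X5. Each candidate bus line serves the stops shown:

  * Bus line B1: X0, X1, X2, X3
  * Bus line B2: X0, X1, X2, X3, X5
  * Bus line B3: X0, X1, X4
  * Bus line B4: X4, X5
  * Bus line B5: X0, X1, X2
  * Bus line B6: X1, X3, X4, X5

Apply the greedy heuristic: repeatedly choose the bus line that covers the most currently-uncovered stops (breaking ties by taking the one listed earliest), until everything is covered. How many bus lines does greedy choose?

2

Greedy: pick B2 (covers 5 new) → pick B3 (covers 1 new). Total picks: 2.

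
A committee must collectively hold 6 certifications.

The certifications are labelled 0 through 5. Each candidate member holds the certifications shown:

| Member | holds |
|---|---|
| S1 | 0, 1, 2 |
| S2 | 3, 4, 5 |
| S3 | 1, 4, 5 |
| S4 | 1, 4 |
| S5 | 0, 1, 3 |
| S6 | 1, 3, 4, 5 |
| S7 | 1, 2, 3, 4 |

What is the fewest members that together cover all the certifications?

Take {S1, S6}. Their union is {0, 1, 2, 3, 4, 5}, which is all 6 certifications.
No single member has all 6 certifications (the largest, S6, has 4), so 2 is optimal.

2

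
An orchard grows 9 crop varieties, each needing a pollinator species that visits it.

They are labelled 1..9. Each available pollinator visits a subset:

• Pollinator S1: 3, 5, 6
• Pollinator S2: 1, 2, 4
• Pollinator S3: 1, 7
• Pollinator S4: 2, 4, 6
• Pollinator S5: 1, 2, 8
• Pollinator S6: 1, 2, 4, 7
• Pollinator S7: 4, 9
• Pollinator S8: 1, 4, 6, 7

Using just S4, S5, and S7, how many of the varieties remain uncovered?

3

Union of S4, S5, S7 = {1, 2, 4, 6, 8, 9}.
Not covered: 3, 5, 7 — 3 varieties.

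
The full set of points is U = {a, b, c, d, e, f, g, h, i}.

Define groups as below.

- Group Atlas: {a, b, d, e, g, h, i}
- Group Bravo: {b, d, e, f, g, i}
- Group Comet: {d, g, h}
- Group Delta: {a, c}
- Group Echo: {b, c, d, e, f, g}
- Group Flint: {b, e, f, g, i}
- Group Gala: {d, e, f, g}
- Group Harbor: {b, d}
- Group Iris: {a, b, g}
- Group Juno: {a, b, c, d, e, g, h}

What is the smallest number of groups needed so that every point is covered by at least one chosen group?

Bravo and Juno cover everything between them: the union {a, b, c, d, e, f, g, h, i} is all of U.
No single group has all 9 points (the largest, Atlas, has 7), so 2 is optimal.

2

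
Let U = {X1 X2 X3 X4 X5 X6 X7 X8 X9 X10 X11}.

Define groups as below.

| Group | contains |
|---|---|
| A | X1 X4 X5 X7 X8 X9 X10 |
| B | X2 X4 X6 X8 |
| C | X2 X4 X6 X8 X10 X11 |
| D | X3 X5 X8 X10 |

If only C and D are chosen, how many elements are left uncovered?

Union of C, D = {X2, X3, X4, X5, X6, X8, X10, X11}.
Not covered: X1, X7, X9 — 3 elements.

3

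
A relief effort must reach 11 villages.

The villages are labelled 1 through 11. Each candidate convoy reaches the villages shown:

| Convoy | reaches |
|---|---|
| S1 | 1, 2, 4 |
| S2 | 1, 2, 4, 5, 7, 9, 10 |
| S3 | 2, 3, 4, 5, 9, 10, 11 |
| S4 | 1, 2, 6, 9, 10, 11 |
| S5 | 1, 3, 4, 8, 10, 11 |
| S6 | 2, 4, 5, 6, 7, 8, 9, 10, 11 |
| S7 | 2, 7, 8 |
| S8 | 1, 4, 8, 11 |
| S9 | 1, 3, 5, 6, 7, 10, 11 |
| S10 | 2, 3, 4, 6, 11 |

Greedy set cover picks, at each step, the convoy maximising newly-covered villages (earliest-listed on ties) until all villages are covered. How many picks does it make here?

2

Greedy: pick S6 (covers 9 new) → pick S5 (covers 2 new). Total picks: 2.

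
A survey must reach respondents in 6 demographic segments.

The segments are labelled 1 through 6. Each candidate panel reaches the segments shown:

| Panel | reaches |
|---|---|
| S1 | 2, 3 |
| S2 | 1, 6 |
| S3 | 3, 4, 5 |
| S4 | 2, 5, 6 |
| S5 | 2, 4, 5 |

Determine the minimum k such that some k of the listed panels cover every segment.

S1 and S2 and S3 together: S1 ∪ S2 ∪ S3 = {1, 2, 3, 4, 5, 6} — every segment is covered.
Only S2 contains 1, so S2 is forced; the remaining 4 segments need at least 2 more panels (each remaining panel adds at most 3) — so at least 3 panels are needed, and 3 is optimal.

3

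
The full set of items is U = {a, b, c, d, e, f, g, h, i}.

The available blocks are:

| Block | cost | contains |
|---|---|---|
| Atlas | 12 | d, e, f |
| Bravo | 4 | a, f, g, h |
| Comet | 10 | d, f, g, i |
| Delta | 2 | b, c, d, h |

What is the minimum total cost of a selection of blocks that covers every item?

Atlas, Bravo, Comet, Delta together cover every item (Atlas ∪ Bravo ∪ Comet ∪ Delta = {a, b, c, d, e, f, g, h, i}); total cost 12 + 4 + 10 + 2 = 28.
No covering selection has total cost below 28.

28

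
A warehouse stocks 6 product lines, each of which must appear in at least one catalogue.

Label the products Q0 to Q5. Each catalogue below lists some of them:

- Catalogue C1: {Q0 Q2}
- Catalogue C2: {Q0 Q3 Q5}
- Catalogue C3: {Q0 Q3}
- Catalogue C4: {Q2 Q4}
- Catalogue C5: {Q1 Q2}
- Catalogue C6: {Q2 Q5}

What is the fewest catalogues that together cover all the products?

3

Take {C2, C4, C5}. Their union is {Q0, Q1, Q2, Q3, Q4, Q5}, which is all 6 products.
Only C5 contains Q1, so C5 is forced; the remaining 4 products need at least 2 more catalogues (each remaining catalogue adds at most 3) — so at least 3 catalogues are needed, and 3 is optimal.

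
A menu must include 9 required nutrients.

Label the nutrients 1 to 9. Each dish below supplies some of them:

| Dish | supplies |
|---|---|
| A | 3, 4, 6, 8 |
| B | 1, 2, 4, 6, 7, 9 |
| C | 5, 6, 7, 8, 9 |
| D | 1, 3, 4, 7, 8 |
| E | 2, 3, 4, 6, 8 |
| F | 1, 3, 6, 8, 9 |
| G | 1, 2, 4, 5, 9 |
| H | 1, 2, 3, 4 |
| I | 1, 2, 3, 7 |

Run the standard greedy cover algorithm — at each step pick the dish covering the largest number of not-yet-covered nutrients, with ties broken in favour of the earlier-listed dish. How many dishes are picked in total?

3

Greedy: pick B (covers 6 new) → pick A (covers 2 new) → pick C (covers 1 new). Total picks: 3.
(The true minimum cover uses only 2 dishes, so greedy is not optimal here.)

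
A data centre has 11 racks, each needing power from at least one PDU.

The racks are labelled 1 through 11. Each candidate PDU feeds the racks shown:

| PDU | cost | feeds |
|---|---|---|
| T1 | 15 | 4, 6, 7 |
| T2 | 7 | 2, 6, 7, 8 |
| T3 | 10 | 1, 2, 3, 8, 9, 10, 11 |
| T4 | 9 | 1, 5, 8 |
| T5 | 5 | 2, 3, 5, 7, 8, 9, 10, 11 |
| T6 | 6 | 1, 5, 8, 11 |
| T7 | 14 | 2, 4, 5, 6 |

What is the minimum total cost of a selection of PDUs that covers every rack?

T5, T6, T7 together cover every rack (T5 ∪ T6 ∪ T7 = {1, 2, 3, 4, 5, 6, 7, 8, 9, 10, 11}); total cost 5 + 6 + 14 = 25.
The greedy pick T5, T6, T2, T7 costs 32; no covering selection beats 25.

25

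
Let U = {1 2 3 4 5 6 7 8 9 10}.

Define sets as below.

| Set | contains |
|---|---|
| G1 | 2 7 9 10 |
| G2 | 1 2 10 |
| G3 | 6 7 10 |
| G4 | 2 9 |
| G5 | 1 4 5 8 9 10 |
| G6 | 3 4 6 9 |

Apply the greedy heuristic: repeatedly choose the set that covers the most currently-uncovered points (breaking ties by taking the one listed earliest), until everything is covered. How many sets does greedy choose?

Greedy: pick G5 (covers 6 new) → pick G1 (covers 2 new) → pick G6 (covers 2 new). Total picks: 3.

3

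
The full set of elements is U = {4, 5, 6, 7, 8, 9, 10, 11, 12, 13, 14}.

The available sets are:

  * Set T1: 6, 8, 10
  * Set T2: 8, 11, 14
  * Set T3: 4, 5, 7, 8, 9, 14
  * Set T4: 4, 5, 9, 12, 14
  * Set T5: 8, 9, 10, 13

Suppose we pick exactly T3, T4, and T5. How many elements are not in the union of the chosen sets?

Union of T3, T4, T5 = {4, 5, 7, 8, 9, 10, 12, 13, 14}.
Not covered: 6, 11 — 2 elements.

2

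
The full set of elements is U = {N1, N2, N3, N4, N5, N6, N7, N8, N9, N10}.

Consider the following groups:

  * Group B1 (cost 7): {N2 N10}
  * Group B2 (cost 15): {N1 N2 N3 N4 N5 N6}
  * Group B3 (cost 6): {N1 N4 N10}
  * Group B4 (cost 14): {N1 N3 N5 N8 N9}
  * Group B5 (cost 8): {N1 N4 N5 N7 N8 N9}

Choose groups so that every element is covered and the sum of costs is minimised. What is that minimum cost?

29

B2, B3, B5 together cover every element (B2 ∪ B3 ∪ B5 = {N1, N2, N3, N4, N5, N6, N7, N8, N9, N10}); total cost 15 + 6 + 8 = 29.
The greedy pick B5, B1, B2 costs 30; no covering selection beats 29.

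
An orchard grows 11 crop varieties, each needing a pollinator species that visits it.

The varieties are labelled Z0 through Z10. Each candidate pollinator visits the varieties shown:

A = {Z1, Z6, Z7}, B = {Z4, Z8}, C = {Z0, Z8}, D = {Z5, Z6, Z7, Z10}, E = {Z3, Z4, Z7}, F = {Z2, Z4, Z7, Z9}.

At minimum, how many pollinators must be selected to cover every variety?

5

Take {A, C, D, E, F}. Their union is {Z0, Z1, Z2, Z3, Z4, Z5, Z6, Z7, Z8, Z9, Z10}, which is all 11 varieties.
No 4 of the 6 pollinators cover everything (all 15 combinations miss at least one variety), so 5 is optimal.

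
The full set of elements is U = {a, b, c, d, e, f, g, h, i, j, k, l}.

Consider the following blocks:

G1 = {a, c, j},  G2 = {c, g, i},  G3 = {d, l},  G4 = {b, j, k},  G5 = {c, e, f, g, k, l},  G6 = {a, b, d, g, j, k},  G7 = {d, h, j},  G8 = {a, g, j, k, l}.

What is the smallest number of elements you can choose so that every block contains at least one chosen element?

3

T = {i, j, l} meets every block (each contains at least one member of T), and |T| = 3.
The blocks G2, G3, G4 are pairwise disjoint, so any hitting set needs a separate element for each — at least 3. Hence 3 is optimal.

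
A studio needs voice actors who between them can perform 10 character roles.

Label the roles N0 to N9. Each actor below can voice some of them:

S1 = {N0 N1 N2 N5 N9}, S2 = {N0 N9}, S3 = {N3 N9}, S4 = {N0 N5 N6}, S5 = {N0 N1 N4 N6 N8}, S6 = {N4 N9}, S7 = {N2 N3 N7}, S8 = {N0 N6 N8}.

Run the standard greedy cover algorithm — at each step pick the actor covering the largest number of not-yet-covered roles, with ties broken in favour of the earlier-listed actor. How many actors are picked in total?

3

Greedy: pick S1 (covers 5 new) → pick S5 (covers 3 new) → pick S7 (covers 2 new). Total picks: 3.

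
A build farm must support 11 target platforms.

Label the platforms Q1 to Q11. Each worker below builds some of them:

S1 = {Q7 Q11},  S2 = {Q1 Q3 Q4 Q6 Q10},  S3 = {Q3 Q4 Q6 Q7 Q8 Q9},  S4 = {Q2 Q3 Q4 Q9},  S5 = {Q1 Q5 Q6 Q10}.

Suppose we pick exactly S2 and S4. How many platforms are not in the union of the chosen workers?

4

Union of S2, S4 = {Q1, Q2, Q3, Q4, Q6, Q9, Q10}.
Not covered: Q5, Q7, Q8, Q11 — 4 platforms.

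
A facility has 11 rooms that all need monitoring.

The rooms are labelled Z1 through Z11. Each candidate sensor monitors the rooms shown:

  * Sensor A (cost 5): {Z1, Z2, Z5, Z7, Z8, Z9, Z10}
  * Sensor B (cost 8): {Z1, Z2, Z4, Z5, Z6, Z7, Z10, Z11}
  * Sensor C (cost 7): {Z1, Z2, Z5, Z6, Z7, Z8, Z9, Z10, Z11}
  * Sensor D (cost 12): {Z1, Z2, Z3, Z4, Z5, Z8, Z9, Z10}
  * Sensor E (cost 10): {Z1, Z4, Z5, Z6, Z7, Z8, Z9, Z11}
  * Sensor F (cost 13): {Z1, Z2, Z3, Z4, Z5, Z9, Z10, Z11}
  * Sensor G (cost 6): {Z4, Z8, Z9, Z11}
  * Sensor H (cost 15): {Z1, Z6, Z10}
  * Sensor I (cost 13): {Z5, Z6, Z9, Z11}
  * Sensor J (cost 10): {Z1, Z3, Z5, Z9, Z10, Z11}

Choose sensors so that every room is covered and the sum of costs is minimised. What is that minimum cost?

C, D together cover every room (C ∪ D = {Z1, Z2, Z3, Z4, Z5, Z6, Z7, Z8, Z9, Z10, Z11}); total cost 7 + 12 = 19.
The greedy pick A, B, J costs 23; no covering selection beats 19.

19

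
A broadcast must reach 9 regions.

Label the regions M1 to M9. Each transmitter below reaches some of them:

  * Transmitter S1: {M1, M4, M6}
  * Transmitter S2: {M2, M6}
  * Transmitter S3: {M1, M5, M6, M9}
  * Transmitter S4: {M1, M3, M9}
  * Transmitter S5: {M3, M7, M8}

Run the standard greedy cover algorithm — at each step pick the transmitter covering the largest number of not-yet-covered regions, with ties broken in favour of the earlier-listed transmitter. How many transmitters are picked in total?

4

Greedy: pick S3 (covers 4 new) → pick S5 (covers 3 new) → pick S1 (covers 1 new) → pick S2 (covers 1 new). Total picks: 4.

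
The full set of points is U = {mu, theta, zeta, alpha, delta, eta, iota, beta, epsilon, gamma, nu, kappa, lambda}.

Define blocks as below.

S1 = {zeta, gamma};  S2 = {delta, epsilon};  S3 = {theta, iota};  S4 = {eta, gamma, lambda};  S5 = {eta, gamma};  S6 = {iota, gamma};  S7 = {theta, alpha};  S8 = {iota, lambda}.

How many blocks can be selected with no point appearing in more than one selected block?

4

S1, S2, S7, S8 are pairwise disjoint (S1={zeta,gamma}; S2={delta,epsilon}; S7={theta,alpha}; S8={iota,lambda}).
Every remaining block overlaps one of these, and no 5 of the listed blocks are pairwise disjoint, so 4 is the maximum.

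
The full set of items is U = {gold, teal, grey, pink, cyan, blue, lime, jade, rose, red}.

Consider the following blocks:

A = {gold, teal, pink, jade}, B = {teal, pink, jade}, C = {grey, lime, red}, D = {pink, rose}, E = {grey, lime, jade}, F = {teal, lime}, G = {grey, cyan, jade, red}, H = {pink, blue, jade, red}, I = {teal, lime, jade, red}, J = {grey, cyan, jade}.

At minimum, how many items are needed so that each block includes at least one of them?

3

The 3 items {pink, lime, jade} hit every block.
The blocks D, F, G are pairwise disjoint, so any hitting set needs a separate item for each — at least 3. Hence 3 is optimal.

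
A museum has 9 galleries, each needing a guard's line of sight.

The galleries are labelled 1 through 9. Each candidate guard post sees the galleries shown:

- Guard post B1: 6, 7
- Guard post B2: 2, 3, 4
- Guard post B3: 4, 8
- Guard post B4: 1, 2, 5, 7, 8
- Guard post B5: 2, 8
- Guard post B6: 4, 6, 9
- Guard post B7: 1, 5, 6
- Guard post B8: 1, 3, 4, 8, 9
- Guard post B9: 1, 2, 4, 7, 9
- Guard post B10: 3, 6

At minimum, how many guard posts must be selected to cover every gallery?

B4 and B7 and B8 together: B4 ∪ B7 ∪ B8 = {1, 2, 3, 4, 5, 6, 7, 8, 9} — every gallery is covered.
No 2 of the 10 guard posts cover everything (all 45 combinations miss at least one gallery), so 3 is optimal.

3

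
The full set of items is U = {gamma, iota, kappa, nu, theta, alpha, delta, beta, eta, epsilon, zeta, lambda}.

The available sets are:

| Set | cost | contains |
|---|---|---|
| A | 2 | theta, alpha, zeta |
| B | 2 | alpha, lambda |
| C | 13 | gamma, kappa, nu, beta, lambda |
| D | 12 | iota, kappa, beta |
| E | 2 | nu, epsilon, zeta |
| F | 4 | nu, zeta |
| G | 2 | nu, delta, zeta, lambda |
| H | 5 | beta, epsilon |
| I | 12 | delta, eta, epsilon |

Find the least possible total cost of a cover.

39

A, C, D, I together cover every item (A ∪ C ∪ D ∪ I = {gamma, iota, kappa, nu, theta, alpha, delta, beta, eta, epsilon, zeta, lambda}); total cost 2 + 13 + 12 + 12 = 39.
The greedy pick G, A, E, D, I, C costs 43; no covering selection beats 39.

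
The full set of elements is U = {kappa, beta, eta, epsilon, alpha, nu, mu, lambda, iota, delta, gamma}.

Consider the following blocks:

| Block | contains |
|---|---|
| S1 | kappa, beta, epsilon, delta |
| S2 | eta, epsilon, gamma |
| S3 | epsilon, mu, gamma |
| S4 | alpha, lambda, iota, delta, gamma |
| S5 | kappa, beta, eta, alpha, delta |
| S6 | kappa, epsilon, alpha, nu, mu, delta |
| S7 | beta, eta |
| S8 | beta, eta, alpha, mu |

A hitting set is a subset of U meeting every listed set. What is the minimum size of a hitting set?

The 3 elements {eta, mu, delta} hit every block.
No choice of 2 elements meets every block, so 3 is the minimum.

3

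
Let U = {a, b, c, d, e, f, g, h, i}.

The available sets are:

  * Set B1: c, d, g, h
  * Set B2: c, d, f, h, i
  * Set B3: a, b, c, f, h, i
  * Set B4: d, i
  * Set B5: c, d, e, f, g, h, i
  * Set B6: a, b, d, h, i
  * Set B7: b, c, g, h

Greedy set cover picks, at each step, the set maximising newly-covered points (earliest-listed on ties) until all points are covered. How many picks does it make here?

2

Greedy: pick B5 (covers 7 new) → pick B3 (covers 2 new). Total picks: 2.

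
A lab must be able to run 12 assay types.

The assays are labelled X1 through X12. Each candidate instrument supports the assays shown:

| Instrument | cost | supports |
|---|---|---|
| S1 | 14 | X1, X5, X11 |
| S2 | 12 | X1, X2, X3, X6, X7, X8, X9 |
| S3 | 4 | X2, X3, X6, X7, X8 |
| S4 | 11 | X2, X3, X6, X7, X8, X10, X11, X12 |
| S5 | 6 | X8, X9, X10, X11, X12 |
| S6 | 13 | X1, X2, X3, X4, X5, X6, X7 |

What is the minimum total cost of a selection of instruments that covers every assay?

19

S5, S6 together cover every assay (S5 ∪ S6 = {X1, X2, X3, X4, X5, X6, X7, X8, X9, X10, X11, X12}); total cost 6 + 13 = 19.
The greedy pick S3, S5, S6 costs 23; no covering selection beats 19.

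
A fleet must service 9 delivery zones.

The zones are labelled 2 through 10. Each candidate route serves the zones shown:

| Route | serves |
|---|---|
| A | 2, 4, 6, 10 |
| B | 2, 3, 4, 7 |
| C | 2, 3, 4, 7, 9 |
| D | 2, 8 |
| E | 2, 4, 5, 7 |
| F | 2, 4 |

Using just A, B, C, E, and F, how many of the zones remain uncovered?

1

Union of A, B, C, E, F = {2, 3, 4, 5, 6, 7, 9, 10}.
Not covered: 8 — 1 zone.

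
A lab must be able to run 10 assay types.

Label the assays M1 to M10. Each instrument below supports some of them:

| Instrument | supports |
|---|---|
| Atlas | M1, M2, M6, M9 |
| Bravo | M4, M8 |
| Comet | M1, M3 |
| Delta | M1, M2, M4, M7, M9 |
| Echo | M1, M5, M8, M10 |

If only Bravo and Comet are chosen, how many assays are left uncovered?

Union of Bravo, Comet = {M1, M3, M4, M8}.
Not covered: M2, M5, M6, M7, M9, M10 — 6 assays.

6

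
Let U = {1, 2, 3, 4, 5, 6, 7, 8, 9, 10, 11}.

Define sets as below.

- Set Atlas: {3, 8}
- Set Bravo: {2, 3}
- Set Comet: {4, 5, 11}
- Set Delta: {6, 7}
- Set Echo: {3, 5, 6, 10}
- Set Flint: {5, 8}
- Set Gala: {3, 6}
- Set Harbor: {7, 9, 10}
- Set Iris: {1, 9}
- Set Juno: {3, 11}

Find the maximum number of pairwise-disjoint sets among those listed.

4

Atlas, Comet, Delta, Iris are pairwise disjoint (Atlas={3,8}; Comet={4,5,11}; Delta={6,7}; Iris={1,9}).
Every remaining set overlaps one of these, and no 5 of the listed sets are pairwise disjoint, so 4 is the maximum.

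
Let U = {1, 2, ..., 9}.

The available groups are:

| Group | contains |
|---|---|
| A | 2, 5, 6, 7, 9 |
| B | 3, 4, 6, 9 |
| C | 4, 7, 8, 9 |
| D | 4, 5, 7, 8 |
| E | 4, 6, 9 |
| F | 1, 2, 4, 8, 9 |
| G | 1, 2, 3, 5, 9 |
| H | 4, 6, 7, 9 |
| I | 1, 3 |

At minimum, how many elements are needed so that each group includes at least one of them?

The 3 elements {3, 7, 9} hit every group.
No choice of 2 elements meets every group, so 3 is the minimum.

3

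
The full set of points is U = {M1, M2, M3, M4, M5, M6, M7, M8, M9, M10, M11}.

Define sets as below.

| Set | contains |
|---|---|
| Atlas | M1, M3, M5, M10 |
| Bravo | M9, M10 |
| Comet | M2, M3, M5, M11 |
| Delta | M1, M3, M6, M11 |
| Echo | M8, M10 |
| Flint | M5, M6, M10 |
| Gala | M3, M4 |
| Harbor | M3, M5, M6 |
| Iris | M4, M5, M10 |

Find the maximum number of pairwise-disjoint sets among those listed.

2

Bravo, Comet are pairwise disjoint (Bravo={M9,M10}; Comet={M2,M3,M5,M11}).
Every remaining set overlaps one of these, and no 3 of the listed sets are pairwise disjoint, so 2 is the maximum.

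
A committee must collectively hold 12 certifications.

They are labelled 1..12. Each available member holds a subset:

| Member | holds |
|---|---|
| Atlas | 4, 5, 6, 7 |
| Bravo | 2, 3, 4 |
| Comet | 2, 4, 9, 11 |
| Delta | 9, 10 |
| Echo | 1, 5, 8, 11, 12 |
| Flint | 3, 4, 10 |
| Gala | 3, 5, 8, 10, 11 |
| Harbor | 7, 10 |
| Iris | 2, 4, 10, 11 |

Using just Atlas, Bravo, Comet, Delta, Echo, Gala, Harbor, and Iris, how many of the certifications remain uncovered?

0

Union of Atlas, Bravo, Comet, Delta, Echo, Gala, Harbor, Iris = {1, 2, 3, 4, 5, 6, 7, 8, 9, 10, 11, 12} — that's every certification, so 0 are uncovered.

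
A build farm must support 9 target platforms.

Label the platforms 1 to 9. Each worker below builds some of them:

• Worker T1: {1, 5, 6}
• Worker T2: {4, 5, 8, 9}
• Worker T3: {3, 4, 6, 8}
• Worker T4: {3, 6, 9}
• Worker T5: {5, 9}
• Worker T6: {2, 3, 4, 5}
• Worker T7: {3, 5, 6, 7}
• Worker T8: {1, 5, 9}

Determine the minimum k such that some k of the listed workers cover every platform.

4

T1 and T2 and T6 and T7 together: T1 ∪ T2 ∪ T6 ∪ T7 = {1, 2, 3, 4, 5, 6, 7, 8, 9} — every platform is covered.
Only T6 contains 2, so T6 is forced; the remaining 5 platforms need at least 3 more workers (each remaining worker adds at most 2) — so at least 4 workers are needed, and 4 is optimal.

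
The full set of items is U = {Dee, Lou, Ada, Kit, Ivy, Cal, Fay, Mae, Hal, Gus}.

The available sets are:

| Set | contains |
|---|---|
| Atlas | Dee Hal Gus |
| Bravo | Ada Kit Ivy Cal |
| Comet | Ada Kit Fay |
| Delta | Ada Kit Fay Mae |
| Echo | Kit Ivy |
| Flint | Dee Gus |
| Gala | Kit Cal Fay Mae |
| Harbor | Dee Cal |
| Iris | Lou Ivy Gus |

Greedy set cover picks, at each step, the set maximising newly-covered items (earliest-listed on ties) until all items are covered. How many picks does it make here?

Greedy: pick Bravo (covers 4 new) → pick Atlas (covers 3 new) → pick Delta (covers 2 new) → pick Iris (covers 1 new). Total picks: 4.

4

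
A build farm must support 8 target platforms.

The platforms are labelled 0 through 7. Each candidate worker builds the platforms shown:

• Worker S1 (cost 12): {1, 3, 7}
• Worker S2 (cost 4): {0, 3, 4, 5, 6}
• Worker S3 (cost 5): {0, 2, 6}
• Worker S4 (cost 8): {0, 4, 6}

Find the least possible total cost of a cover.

21

S1, S2, S3 together cover every platform (S1 ∪ S2 ∪ S3 = {0, 1, 2, 3, 4, 5, 6, 7}); total cost 12 + 4 + 5 = 21.
No covering selection has total cost below 21.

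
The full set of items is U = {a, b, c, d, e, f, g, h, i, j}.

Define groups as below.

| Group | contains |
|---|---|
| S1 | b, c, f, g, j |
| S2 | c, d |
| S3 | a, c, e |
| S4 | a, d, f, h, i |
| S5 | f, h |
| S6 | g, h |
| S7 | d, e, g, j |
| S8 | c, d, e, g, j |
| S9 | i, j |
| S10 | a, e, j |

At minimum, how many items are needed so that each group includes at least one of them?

3

The 3 items {c, h, j} hit every group.
The groups S3, S6, S9 are pairwise disjoint, so any hitting set needs a separate item for each — at least 3. Hence 3 is optimal.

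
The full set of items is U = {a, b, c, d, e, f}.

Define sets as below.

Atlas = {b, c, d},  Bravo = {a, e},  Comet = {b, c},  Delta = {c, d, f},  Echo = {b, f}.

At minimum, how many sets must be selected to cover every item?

Bravo, Comet, and Delta cover everything between them: the union {a, b, c, d, e, f} is all of U.
Only Bravo contains a, so Bravo is forced; the remaining 4 items need at least 2 more sets (each remaining set adds at most 3) — so at least 3 sets are needed, and 3 is optimal.

3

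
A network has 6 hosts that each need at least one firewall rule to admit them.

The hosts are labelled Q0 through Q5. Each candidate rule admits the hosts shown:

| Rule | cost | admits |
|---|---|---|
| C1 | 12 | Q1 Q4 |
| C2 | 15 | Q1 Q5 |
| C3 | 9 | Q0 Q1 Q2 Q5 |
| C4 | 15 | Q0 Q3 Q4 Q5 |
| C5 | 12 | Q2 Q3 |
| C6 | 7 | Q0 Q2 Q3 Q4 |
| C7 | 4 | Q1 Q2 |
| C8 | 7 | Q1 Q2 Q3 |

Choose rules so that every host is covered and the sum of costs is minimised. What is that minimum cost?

16

C3, C6 together cover every host (C3 ∪ C6 = {Q0, Q1, Q2, Q3, Q4, Q5}); total cost 9 + 7 = 16.
The greedy pick C6, C7, C3 costs 20; no covering selection beats 16.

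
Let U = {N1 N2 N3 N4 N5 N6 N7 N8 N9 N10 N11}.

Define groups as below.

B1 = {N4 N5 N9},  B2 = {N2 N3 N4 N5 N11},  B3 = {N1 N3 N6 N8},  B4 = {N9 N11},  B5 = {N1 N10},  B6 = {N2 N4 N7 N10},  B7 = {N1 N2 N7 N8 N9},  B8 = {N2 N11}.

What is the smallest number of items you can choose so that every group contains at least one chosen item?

3

Take H = {N1, N4, N11}. Each listed group contains at least one of these, so H is a hitting set of size 3.
The groups B1, B3, B8 are pairwise disjoint, so any hitting set needs a separate item for each — at least 3. Hence 3 is optimal.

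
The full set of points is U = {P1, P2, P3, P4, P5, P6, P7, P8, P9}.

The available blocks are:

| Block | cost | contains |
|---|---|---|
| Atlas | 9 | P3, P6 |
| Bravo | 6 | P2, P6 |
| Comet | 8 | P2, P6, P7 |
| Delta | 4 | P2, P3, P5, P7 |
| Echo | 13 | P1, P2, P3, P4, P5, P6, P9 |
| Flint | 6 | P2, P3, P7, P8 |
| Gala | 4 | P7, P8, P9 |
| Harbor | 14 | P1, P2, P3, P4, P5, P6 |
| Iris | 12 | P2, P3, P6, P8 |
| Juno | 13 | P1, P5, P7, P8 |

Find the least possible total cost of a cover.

17

Echo, Gala together cover every point (Echo ∪ Gala = {P1, P2, P3, P4, P5, P6, P7, P8, P9}); total cost 13 + 4 = 17.
The greedy pick Delta, Gala, Echo costs 21; no covering selection beats 17.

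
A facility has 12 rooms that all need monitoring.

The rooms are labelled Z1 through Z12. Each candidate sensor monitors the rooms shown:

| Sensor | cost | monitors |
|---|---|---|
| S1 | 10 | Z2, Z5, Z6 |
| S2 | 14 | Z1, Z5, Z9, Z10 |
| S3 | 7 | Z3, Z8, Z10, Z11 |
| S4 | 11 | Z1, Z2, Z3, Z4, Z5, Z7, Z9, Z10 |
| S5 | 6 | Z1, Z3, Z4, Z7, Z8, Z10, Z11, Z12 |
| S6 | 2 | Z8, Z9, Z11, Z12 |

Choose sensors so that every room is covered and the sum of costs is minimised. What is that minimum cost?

S1, S5, S6 together cover every room (S1 ∪ S5 ∪ S6 = {Z1, Z2, Z3, Z4, Z5, Z6, Z7, Z8, Z9, Z10, Z11, Z12}); total cost 10 + 6 + 2 = 18.
No covering selection has total cost below 18.

18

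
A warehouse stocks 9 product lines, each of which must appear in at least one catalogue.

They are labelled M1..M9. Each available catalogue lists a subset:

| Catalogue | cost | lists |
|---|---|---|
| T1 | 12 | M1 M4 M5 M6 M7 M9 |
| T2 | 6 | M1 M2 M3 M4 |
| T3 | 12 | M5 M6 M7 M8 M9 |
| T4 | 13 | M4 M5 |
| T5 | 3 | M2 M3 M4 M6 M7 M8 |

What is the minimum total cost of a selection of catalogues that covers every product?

15

T1, T5 together cover every product (T1 ∪ T5 = {M1, M2, M3, M4, M5, M6, M7, M8, M9}); total cost 12 + 3 = 15.
No covering selection has total cost below 15.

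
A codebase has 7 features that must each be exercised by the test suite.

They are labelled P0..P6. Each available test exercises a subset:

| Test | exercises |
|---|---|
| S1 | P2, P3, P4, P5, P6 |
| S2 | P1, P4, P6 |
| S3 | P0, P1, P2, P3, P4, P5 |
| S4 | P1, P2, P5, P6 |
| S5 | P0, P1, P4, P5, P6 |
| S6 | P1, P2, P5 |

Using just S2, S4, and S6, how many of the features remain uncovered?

2

Union of S2, S4, S6 = {P1, P2, P4, P5, P6}.
Not covered: P0, P3 — 2 features.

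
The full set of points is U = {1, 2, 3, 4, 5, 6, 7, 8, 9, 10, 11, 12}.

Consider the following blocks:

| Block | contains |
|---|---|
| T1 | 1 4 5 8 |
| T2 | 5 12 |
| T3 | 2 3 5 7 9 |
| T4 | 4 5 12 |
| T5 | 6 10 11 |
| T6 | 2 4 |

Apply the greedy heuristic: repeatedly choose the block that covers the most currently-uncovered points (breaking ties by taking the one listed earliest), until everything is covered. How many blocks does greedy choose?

Greedy: pick T3 (covers 5 new) → pick T1 (covers 3 new) → pick T5 (covers 3 new) → pick T2 (covers 1 new). Total picks: 4.

4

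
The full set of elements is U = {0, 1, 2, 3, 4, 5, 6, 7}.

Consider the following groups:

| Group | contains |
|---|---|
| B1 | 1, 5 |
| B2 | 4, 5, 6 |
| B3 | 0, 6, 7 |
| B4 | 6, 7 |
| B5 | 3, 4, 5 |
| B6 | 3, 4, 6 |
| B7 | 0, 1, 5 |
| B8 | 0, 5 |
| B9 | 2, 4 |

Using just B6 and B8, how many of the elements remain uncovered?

Union of B6, B8 = {0, 3, 4, 5, 6}.
Not covered: 1, 2, 7 — 3 elements.

3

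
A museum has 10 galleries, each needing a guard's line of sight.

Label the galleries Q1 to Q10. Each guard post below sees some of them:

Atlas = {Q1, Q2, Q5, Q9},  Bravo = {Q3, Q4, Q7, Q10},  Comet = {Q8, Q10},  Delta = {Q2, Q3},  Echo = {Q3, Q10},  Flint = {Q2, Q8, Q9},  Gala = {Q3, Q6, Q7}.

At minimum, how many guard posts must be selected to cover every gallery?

4

Atlas and Bravo and Flint and Gala together: Atlas ∪ Bravo ∪ Flint ∪ Gala = {Q1, Q2, Q3, Q4, Q5, Q6, Q7, Q8, Q9, Q10} — every gallery is covered.
No 3 of the 7 guard posts cover everything (all 35 combinations miss at least one gallery), so 4 is optimal.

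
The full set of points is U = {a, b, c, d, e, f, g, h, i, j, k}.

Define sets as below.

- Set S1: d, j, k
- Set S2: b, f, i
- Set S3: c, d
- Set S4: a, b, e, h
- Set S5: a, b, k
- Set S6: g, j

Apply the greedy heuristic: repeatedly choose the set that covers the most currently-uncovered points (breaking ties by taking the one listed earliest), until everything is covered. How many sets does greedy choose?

Greedy: pick S4 (covers 4 new) → pick S1 (covers 3 new) → pick S2 (covers 2 new) → pick S3 (covers 1 new) → pick S6 (covers 1 new). Total picks: 5.

5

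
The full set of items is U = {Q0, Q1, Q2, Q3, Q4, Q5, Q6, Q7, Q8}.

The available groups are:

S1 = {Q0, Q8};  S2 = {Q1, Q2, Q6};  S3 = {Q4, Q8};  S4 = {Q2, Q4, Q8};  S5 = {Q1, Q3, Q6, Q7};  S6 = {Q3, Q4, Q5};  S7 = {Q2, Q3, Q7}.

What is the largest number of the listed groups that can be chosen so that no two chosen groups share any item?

S1, S2, S6 are pairwise disjoint (S1={Q0,Q8}; S2={Q1,Q2,Q6}; S6={Q3,Q4,Q5}).
Every remaining group overlaps one of these, and no 4 of the listed groups are pairwise disjoint, so 3 is the maximum.

3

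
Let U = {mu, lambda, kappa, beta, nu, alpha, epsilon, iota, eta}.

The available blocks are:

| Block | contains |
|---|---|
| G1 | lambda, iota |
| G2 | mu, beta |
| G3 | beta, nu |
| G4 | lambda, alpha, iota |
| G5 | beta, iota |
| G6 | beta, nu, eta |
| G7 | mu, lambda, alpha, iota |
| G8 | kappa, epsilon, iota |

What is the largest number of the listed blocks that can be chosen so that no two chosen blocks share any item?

G1, G2 are pairwise disjoint (G1={lambda,iota}; G2={mu,beta}).
Every remaining block overlaps one of these, and no 3 of the listed blocks are pairwise disjoint, so 2 is the maximum.

2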